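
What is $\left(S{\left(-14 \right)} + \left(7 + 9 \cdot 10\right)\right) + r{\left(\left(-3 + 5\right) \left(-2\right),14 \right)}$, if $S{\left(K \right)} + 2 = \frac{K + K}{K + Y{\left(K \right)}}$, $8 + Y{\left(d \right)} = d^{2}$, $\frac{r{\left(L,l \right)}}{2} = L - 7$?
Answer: $\frac{6337}{87} \approx 72.839$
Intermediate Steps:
$r{\left(L,l \right)} = -14 + 2 L$ ($r{\left(L,l \right)} = 2 \left(L - 7\right) = 2 \left(-7 + L\right) = -14 + 2 L$)
$Y{\left(d \right)} = -8 + d^{2}$
$S{\left(K \right)} = -2 + \frac{2 K}{-8 + K + K^{2}}$ ($S{\left(K \right)} = -2 + \frac{K + K}{K + \left(-8 + K^{2}\right)} = -2 + \frac{2 K}{-8 + K + K^{2}}$)
$\left(S{\left(-14 \right)} + \left(7 + 9 \cdot 10\right)\right) + r{\left(\left(-3 + 5\right) \left(-2\right),14 \right)} = \left(\frac{2 \left(8 - \left(-14\right)^{2}\right)}{-8 - 14 + \left(-14\right)^{2}} + \left(7 + 9 \cdot 10\right)\right) - \left(14 - 2 \left(-3 + 5\right) \left(-2\right)\right) = \left(\frac{2 \left(8 - 196\right)}{-8 - 14 + 196} + \left(7 + 90\right)\right) - \left(14 - 2 \cdot 2 \left(-2\right)\right) = \left(\frac{2 \left(8 - 196\right)}{174} + 97\right) + \left(-14 + 2 \left(-4\right)\right) = \left(2 \cdot \frac{1}{174} \left(-188\right) + 97\right) - 22 = \left(- \frac{188}{87} + 97\right) - 22 = \frac{8251}{87} - 22 = \frac{6337}{87}$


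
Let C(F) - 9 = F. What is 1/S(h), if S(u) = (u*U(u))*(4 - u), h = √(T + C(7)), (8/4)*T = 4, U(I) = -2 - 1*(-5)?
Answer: -⅙ - √2/9 ≈ -0.32380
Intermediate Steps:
C(F) = 9 + F
U(I) = 3 (U(I) = -2 + 5 = 3)
T = 2 (T = (½)*4 = 2)
h = 3*√2 (h = √(2 + (9 + 7)) = √(2 + 16) = √18 = 3*√2 ≈ 4.2426)
S(u) = 3*u*(4 - u) (S(u) = (u*3)*(4 - u) = (3*u)*(4 - u) = 3*u*(4 - u))
1/S(h) = 1/(3*(3*√2)*(4 - 3*√2)) = 1/(9*√2*(4 - 3*√2)) = √2/(18*(4 - 3*√2))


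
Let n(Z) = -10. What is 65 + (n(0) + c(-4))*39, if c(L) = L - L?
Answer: -325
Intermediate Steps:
c(L) = 0
65 + (n(0) + c(-4))*39 = 65 + (-10 + 0)*39 = 65 - 10*39 = 65 - 390 = -325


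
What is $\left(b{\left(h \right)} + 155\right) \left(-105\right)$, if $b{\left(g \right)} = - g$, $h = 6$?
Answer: $-15645$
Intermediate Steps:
$\left(b{\left(h \right)} + 155\right) \left(-105\right) = \left(\left(-1\right) 6 + 155\right) \left(-105\right) = \left(-6 + 155\right) \left(-105\right) = 149 \left(-105\right) = -15645$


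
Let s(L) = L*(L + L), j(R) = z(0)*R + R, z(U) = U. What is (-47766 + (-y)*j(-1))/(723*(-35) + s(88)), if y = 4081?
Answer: 43685/9817 ≈ 4.4499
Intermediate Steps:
j(R) = R (j(R) = 0*R + R = 0 + R = R)
s(L) = 2*L² (s(L) = L*(2*L) = 2*L²)
(-47766 + (-y)*j(-1))/(723*(-35) + s(88)) = (-47766 - 1*4081*(-1))/(723*(-35) + 2*88²) = (-47766 - 4081*(-1))/(-25305 + 2*7744) = (-47766 + 4081)/(-25305 + 15488) = -43685/(-9817) = -43685*(-1/9817) = 43685/9817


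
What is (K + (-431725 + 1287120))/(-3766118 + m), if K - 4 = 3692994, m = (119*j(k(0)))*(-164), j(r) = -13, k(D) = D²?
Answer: -4548393/3512410 ≈ -1.2949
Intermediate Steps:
m = 253708 (m = (119*(-13))*(-164) = -1547*(-164) = 253708)
K = 3692998 (K = 4 + 3692994 = 3692998)
(K + (-431725 + 1287120))/(-3766118 + m) = (3692998 + (-431725 + 1287120))/(-3766118 + 253708) = (3692998 + 855395)/(-3512410) = 4548393*(-1/3512410) = -4548393/3512410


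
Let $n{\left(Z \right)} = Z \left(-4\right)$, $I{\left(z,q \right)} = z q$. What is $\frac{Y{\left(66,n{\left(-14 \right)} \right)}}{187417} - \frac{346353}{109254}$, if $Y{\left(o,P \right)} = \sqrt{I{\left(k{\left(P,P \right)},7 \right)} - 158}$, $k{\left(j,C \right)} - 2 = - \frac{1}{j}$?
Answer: $- \frac{115451}{36418} + \frac{i \sqrt{2306}}{749668} \approx -3.1702 + 6.4056 \cdot 10^{-5} i$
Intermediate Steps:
$k{\left(j,C \right)} = 2 - \frac{1}{j}$
$I{\left(z,q \right)} = q z$
$n{\left(Z \right)} = - 4 Z$
$Y{\left(o,P \right)} = \sqrt{-144 - \frac{7}{P}}$ ($Y{\left(o,P \right)} = \sqrt{7 \left(2 - \frac{1}{P}\right) - 158} = \sqrt{\left(14 - \frac{7}{P}\right) - 158} = \sqrt{-144 - \frac{7}{P}}$)
$\frac{Y{\left(66,n{\left(-14 \right)} \right)}}{187417} - \frac{346353}{109254} = \frac{\sqrt{-144 - \frac{7}{\left(-4\right) \left(-14\right)}}}{187417} - \frac{346353}{109254} = \sqrt{-144 - \frac{7}{56}} \cdot \frac{1}{187417} - \frac{115451}{36418} = \sqrt{-144 - \frac{1}{8}} \cdot \frac{1}{187417} - \frac{115451}{36418} = \sqrt{- \frac{1153}{8}} \cdot \frac{1}{187417} - \frac{115451}{36418} = \frac{i \sqrt{2306}}{4} \cdot \frac{1}{187417} - \frac{115451}{36418} = \frac{i \sqrt{2306}}{749668} - \frac{115451}{36418} = - \frac{115451}{36418} + \frac{i \sqrt{2306}}{749668}$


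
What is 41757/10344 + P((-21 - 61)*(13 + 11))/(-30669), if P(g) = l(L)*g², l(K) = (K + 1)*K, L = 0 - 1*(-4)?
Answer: -88885617743/35248904 ≈ -2521.7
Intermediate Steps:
L = 4 (L = 0 + 4 = 4)
l(K) = K*(1 + K) (l(K) = (1 + K)*K = K*(1 + K))
P(g) = 20*g² (P(g) = (4*(1 + 4))*g² = (4*5)*g² = 20*g²)
41757/10344 + P((-21 - 61)*(13 + 11))/(-30669) = 41757/10344 + (20*((-21 - 61)*(13 + 11))²)/(-30669) = 41757*(1/10344) + (20*(-82*24)²)*(-1/30669) = 13919/3448 + (20*(-1968)²)*(-1/30669) = 13919/3448 + (20*3873024)*(-1/30669) = 13919/3448 + 77460480*(-1/30669) = 13919/3448 - 25820160/10223 = -88885617743/35248904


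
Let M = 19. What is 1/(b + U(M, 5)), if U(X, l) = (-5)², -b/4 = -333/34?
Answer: 17/1091 ≈ 0.015582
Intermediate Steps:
b = 666/17 (b = -(-1332)/34 = -4*(-333/34) = 666/17 ≈ 39.176)
U(X, l) = 25
1/(b + U(M, 5)) = 1/(666/17 + 25) = 1/(1091/17) = 17/1091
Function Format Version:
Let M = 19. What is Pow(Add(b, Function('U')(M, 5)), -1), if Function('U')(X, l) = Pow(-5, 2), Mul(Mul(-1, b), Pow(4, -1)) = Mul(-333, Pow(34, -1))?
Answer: Rational(17, 1091) ≈ 0.015582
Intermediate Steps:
b = Rational(666, 17) (b = Mul(-4, Mul(-333, Pow(34, -1))) = Mul(-4, Mul(-333, Rational(1, 34))) = Mul(-4, Rational(-333, 34)) = Rational(666, 17) ≈ 39.176)
Function('U')(X, l) = 25
Pow(Add(b, Function('U')(M, 5)), -1) = Pow(Add(Rational(666, 17), 25), -1) = Pow(Rational(1091, 17), -1) = Rational(17, 1091)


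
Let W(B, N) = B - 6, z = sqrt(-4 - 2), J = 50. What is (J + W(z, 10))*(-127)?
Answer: -5588 - 127*I*sqrt(6) ≈ -5588.0 - 311.08*I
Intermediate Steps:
z = I*sqrt(6) (z = sqrt(-6) = I*sqrt(6) ≈ 2.4495*I)
W(B, N) = -6 + B
(J + W(z, 10))*(-127) = (50 + (-6 + I*sqrt(6)))*(-127) = (44 + I*sqrt(6))*(-127) = -5588 - 127*I*sqrt(6)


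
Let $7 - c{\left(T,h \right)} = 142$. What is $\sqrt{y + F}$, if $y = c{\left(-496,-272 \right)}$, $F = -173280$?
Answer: $i \sqrt{173415} \approx 416.43 i$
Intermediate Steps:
$c{\left(T,h \right)} = -135$ ($c{\left(T,h \right)} = 7 - 142 = -135$)
$y = -135$
$\sqrt{y + F} = \sqrt{-135 - 173280} = \sqrt{-173415} = i \sqrt{173415}$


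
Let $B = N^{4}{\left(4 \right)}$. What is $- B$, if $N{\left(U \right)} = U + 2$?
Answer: $-1296$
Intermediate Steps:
$N{\left(U \right)} = 2 + U$
$B = 1296$ ($B = \left(2 + 4\right)^{4} = 6^{4} = 1296$)
$- B = \left(-1\right) 1296 = -1296$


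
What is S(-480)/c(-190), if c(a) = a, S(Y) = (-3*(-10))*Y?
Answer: 1440/19 ≈ 75.789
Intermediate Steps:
S(Y) = 30*Y
S(-480)/c(-190) = (30*(-480))/(-190) = -14400*(-1/190) = 1440/19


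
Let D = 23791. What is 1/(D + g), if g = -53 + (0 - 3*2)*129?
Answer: 1/22964 ≈ 4.3546e-5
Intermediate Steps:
g = -827 (g = -53 + (0 - 6)*129 = -53 - 6*129 = -53 - 774 = -827)
1/(D + g) = 1/(23791 - 827) = 1/22964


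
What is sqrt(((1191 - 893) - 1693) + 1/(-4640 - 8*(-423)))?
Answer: I*sqrt(550165994)/628 ≈ 37.35*I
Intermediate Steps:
sqrt(((1191 - 893) - 1693) + 1/(-4640 - 8*(-423))) = sqrt((298 - 1693) + 1/(-4640 + 3384)) = sqrt(-1395 + 1/(-1256)) = sqrt(-1395 - 1/1256) = sqrt(-1752121/1256) = I*sqrt(550165994)/628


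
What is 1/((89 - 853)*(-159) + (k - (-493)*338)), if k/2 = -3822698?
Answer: -1/7357286 ≈ -1.3592e-7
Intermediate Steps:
k = -7645396 (k = 2*(-3822698) = -7645396)
1/((89 - 853)*(-159) + (k - (-493)*338)) = 1/((89 - 853)*(-159) + (-7645396 - (-493)*338)) = 1/(-764*(-159) + (-7645396 - 1*(-166634))) = 1/(121476 + (-7645396 + 166634)) = 1/(121476 - 7478762) = 1/(-7357286) = -1/7357286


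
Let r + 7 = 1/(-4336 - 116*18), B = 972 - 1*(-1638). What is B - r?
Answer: 16811609/6424 ≈ 2617.0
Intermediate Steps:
B = 2610 (B = 972 + 1638 = 2610)
r = -44969/6424 (r = -7 + 1/(-4336 - 116*18) = -7 + 1/(-4336 - 2088) = -7 + 1/(-6424) = -7 - 1/6424 = -44969/6424 ≈ -7.0002)
B - r = 2610 - 1*(-44969/6424) = 2610 + 44969/6424 = 16811609/6424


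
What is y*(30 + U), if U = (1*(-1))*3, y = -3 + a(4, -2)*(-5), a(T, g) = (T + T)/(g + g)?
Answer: 189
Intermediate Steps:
a(T, g) = T/g (a(T, g) = (2*T)/((2*g)) = (2*T)*(1/(2*g)) = T/g)
y = 7 (y = -3 + (4/(-2))*(-5) = -3 + (4*(-1/2))*(-5) = -3 - 2*(-5) = -3 + 10 = 7)
U = -3 (U = -1*3 = -3)
y*(30 + U) = 7*(30 - 3) = 7*27 = 189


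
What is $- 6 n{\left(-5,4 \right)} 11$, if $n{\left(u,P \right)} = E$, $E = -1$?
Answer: $66$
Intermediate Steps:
$n{\left(u,P \right)} = -1$
$- 6 n{\left(-5,4 \right)} 11 = \left(-6\right) \left(-1\right) 11 = 6 \cdot 11 = 66$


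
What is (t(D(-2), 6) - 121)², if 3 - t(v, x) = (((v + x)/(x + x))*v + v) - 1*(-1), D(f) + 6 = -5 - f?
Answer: 201601/16 ≈ 12600.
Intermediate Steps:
D(f) = -11 - f (D(f) = -6 + (-5 - f) = -11 - f)
t(v, x) = 2 - v - v*(v + x)/(2*x) (t(v, x) = 3 - ((((v + x)/(x + x))*v + v) - 1*(-1)) = 3 - ((((v + x)/((2*x)))*v + v) + 1) = 3 - ((((v + x)*(1/(2*x)))*v + v) + 1) = 3 - ((((v + x)/(2*x))*v + v) + 1) = 3 - ((v*(v + x)/(2*x) + v) + 1) = 3 - ((v + v*(v + x)/(2*x)) + 1) = 3 - (1 + v + v*(v + x)/(2*x)) = 3 + (-1 - v - v*(v + x)/(2*x)) = 2 - v - v*(v + x)/(2*x))
(t(D(-2), 6) - 121)² = ((2 - 3*(-11 - 1*(-2))/2 - ½*(-11 - 1*(-2))²/6) - 121)² = ((2 - 3*(-11 + 2)/2 - ½*(-11 + 2)²*⅙) - 121)² = ((2 - 3/2*(-9) - ½*(-9)²*⅙) - 121)² = ((2 + 27/2 - ½*81*⅙) - 121)² = ((2 + 27/2 - 27/4) - 121)² = (35/4 - 121)² = (-449/4)² = 201601/16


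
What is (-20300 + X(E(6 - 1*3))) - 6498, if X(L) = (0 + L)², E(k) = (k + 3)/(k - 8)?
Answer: -669914/25 ≈ -26797.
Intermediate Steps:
E(k) = (3 + k)/(-8 + k)
X(L) = L²
(-20300 + X(E(6 - 1*3))) - 6498 = (-20300 + ((3 + (6 - 1*3))/(-8 + (6 - 1*3)))²) - 6498 = (-20300 + ((3 + (6 - 3))/(-8 + (6 - 3)))²) - 6498 = (-20300 + ((3 + 3)/(-8 + 3))²) - 6498 = (-20300 + (6/(-5))²) - 6498 = (-20300 + (-⅕*6)²) - 6498 = (-20300 + (-6/5)²) - 6498 = (-20300 + 36/25) - 6498 = -507464/25 - 6498 = -669914/25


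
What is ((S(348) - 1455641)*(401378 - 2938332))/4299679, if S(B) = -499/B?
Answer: 642564233777459/748144146 ≈ 8.5888e+5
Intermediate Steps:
((S(348) - 1455641)*(401378 - 2938332))/4299679 = ((-499/348 - 1455641)*(401378 - 2938332))/4299679 = ((-499*1/348 - 1455641)*(-2536954))*(1/4299679) = ((-499/348 - 1455641)*(-2536954))*(1/4299679) = -506563567/348*(-2536954)*(1/4299679) = (642564233777459/174)*(1/4299679) = 642564233777459/748144146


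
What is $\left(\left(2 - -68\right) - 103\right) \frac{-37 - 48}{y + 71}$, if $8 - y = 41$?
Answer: $\frac{2805}{38} \approx 73.816$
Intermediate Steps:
$y = -33$ ($y = 8 - 41 = -33$)
$\left(\left(2 - -68\right) - 103\right) \frac{-37 - 48}{y + 71} = \left(\left(2 - -68\right) - 103\right) \frac{-37 - 48}{-33 + 71} = \left(\left(2 + 68\right) - 103\right) \left(- \frac{85}{38}\right) = \left(70 - 103\right) \left(\left(-85\right) \frac{1}{38}\right) = \left(-33\right) \left(- \frac{85}{38}\right) = \frac{2805}{38}$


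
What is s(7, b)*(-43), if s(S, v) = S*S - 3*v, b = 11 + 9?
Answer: 473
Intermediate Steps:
b = 20
s(S, v) = S² - 3*v
s(7, b)*(-43) = (7² - 3*20)*(-43) = (49 - 60)*(-43) = -11*(-43) = 473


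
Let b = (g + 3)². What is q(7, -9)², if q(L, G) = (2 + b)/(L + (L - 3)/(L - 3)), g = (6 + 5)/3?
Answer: 43681/1296 ≈ 33.704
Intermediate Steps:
g = 11/3 (g = 11*(⅓) = 11/3 ≈ 3.6667)
b = 400/9 (b = (11/3 + 3)² = (20/3)² = 400/9 ≈ 44.444)
q(L, G) = 418/(9*(1 + L)) (q(L, G) = (2 + 400/9)/(L + (L - 3)/(L - 3)) = 418/(9*(L + (-3 + L)/(-3 + L))) = 418/(9*(L + 1)) = 418/(9*(1 + L)))
q(7, -9)² = (418/(9*(1 + 7)))² = ((418/9)/8)² = ((418/9)*(⅛))² = (209/36)² = 43681/1296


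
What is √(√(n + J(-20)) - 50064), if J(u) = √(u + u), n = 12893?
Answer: √(-50064 + √(12893 + 2*I*√10)) ≈ 0.e-4 + 223.5*I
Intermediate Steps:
J(u) = √2*√u (J(u) = √(2*u) = √2*√u)
√(√(n + J(-20)) - 50064) = √(√(12893 + √2*√(-20)) - 50064) = √(√(12893 + √2*(2*I*√5)) - 50064) = √(√(12893 + 2*I*√10) - 50064) = √(-50064 + √(12893 + 2*I*√10))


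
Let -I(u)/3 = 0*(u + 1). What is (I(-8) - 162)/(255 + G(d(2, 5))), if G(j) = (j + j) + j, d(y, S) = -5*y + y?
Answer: -54/77 ≈ -0.70130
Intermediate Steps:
d(y, S) = -4*y
I(u) = 0 (I(u) = -0*(u + 1) = -0*(1 + u) = -3*0 = 0)
G(j) = 3*j (G(j) = 2*j + j = 3*j)
(I(-8) - 162)/(255 + G(d(2, 5))) = (0 - 162)/(255 + 3*(-4*2)) = -162/(255 + 3*(-8)) = -162/(255 - 24) = -162/231 = -162*1/231 = -54/77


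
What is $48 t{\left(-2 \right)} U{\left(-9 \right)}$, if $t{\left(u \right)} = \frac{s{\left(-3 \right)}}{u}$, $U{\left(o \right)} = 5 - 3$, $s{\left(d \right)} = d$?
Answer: $144$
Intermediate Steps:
$U{\left(o \right)} = 2$
$t{\left(u \right)} = - \frac{3}{u}$
$48 t{\left(-2 \right)} U{\left(-9 \right)} = 48 \left(- \frac{3}{-2}\right) 2 = 48 \left(\left(-3\right) \left(- \frac{1}{2}\right)\right) 2 = 48 \cdot \frac{3}{2} \cdot 2 = 72 \cdot 2 = 144$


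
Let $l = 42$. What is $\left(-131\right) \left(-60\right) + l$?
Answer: $7902$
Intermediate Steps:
$\left(-131\right) \left(-60\right) + l = \left(-131\right) \left(-60\right) + 42 = 7860 + 42 = 7902$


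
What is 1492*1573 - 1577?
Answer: 2345339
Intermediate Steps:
1492*1573 - 1577 = 2346916 - 1577 = 2345339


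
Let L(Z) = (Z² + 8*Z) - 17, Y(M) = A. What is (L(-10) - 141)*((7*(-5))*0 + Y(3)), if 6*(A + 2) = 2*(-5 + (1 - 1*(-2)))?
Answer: 368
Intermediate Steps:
A = -8/3 (A = -2 + (2*(-5 + (1 - 1*(-2))))/6 = -2 + (2*(-5 + (1 + 2)))/6 = -2 + (2*(-5 + 3))/6 = -2 + (2*(-2))/6 = -2 + (⅙)*(-4) = -2 - ⅔ = -8/3 ≈ -2.6667)
Y(M) = -8/3
L(Z) = -17 + Z² + 8*Z
(L(-10) - 141)*((7*(-5))*0 + Y(3)) = ((-17 + (-10)² + 8*(-10)) - 141)*((7*(-5))*0 - 8/3) = ((-17 + 100 - 80) - 141)*(-35*0 - 8/3) = (3 - 141)*(0 - 8/3) = -138*(-8/3) = 368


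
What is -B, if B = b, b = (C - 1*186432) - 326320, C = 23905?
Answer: 488847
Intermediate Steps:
b = -488847 (b = (23905 - 1*186432) - 326320 = (23905 - 186432) - 326320 = -162527 - 326320 = -488847)
B = -488847
-B = -1*(-488847) = 488847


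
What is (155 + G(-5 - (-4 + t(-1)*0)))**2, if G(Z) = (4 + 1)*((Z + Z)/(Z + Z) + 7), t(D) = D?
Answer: 38025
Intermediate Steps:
G(Z) = 40 (G(Z) = 5*((2*Z)/((2*Z)) + 7) = 5*((2*Z)*(1/(2*Z)) + 7) = 5*(1 + 7) = 5*8 = 40)
(155 + G(-5 - (-4 + t(-1)*0)))**2 = (155 + 40)**2 = 195**2 = 38025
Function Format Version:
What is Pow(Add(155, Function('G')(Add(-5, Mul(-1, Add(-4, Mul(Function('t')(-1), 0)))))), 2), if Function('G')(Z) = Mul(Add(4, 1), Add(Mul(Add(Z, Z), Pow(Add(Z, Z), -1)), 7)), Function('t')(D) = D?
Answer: 38025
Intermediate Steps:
Function('G')(Z) = 40 (Function('G')(Z) = Mul(5, Add(Mul(Mul(2, Z), Pow(Mul(2, Z), -1)), 7)) = Mul(5, Add(Mul(Mul(2, Z), Mul(Rational(1, 2), Pow(Z, -1))), 7)) = Mul(5, Add(1, 7)) = Mul(5, 8) = 40)
Pow(Add(155, Function('G')(Add(-5, Mul(-1, Add(-4, Mul(Function('t')(-1), 0)))))), 2) = Pow(Add(155, 40), 2) = Pow(195, 2) = 38025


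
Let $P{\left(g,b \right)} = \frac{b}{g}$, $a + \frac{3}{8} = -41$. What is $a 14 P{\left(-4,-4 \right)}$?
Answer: $- \frac{2317}{4} \approx -579.25$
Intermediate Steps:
$a = - \frac{331}{8}$ ($a = - \frac{3}{8} - 41 = - \frac{331}{8} \approx -41.375$)
$a 14 P{\left(-4,-4 \right)} = \left(- \frac{331}{8}\right) 14 \left(- \frac{4}{-4}\right) = - \frac{2317 \left(\left(-4\right) \left(- \frac{1}{4}\right)\right)}{4} = \left(- \frac{2317}{4}\right) 1 = - \frac{2317}{4}$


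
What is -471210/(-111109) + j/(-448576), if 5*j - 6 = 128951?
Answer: 24245097709/5795445440 ≈ 4.1835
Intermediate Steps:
j = 128957/5 (j = 6/5 + (1/5)*128951 = 6/5 + 128951/5 = 128957/5 ≈ 25791.)
-471210/(-111109) + j/(-448576) = -471210/(-111109) + (128957/5)/(-448576) = -471210*(-1/111109) + (128957/5)*(-1/448576) = 471210/111109 - 2999/52160 = 24245097709/5795445440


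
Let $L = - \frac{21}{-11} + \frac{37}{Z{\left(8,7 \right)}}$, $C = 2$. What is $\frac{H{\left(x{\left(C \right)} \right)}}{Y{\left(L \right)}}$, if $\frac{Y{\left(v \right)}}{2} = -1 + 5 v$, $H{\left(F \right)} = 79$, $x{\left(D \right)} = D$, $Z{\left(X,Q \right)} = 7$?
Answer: $\frac{6083}{5386} \approx 1.1294$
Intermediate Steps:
$L = \frac{554}{77}$ ($L = - \frac{21}{-11} + \frac{37}{7} = \left(-21\right) \left(- \frac{1}{11}\right) + 37 \cdot \frac{1}{7} = \frac{21}{11} + \frac{37}{7} = \frac{554}{77} \approx 7.1948$)
$Y{\left(v \right)} = -2 + 10 v$ ($Y{\left(v \right)} = 2 \left(-1 + 5 v\right) = -2 + 10 v$)
$\frac{H{\left(x{\left(C \right)} \right)}}{Y{\left(L \right)}} = \frac{79}{-2 + 10 \cdot \frac{554}{77}} = \frac{79}{-2 + \frac{5540}{77}} = \frac{79}{\frac{5386}{77}} = 79 \cdot \frac{77}{5386} = \frac{6083}{5386}$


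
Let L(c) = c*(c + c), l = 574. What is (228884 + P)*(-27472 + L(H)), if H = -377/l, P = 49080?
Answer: -628968629049274/82369 ≈ -7.6360e+9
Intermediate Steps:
H = -377/574 ≈ -0.65679
L(c) = 2*c² (L(c) = c*(2*c) = 2*c²)
(228884 + P)*(-27472 + L(H)) = (228884 + 49080)*(-27472 + 2*(-377/574)²) = 277964*(-27472 + 2*(142129/329476)) = 277964*(-27472 + 142129/164738) = 277964*(-4525540207/164738) = -628968629049274/82369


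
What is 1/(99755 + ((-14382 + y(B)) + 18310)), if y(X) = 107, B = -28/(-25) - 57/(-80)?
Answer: 1/103790 ≈ 9.6348e-6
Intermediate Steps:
B = 733/400 (B = -28*(-1/25) - 57*(-1/80) = 28/25 + 57/80 = 733/400 ≈ 1.8325)
1/(99755 + ((-14382 + y(B)) + 18310)) = 1/(99755 + ((-14382 + 107) + 18310)) = 1/(99755 + (-14275 + 18310)) = 1/(99755 + 4035) = 1/103790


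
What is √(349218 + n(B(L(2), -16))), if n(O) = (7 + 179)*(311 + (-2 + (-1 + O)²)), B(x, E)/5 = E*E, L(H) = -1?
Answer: √304673118 ≈ 17455.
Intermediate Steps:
B(x, E) = 5*E² (B(x, E) = 5*(E*E) = 5*E²)
n(O) = 57474 + 186*(-1 + O)² (n(O) = 186*(309 + (-1 + O)²) = 57474 + 186*(-1 + O)²)
√(349218 + n(B(L(2), -16))) = √(349218 + (57474 + 186*(-1 + 5*(-16)²)²)) = √(349218 + (57474 + 186*(-1 + 5*256)²)) = √(349218 + (57474 + 186*(-1 + 1280)²)) = √(349218 + (57474 + 186*1279²)) = √(349218 + (57474 + 186*1635841)) = √(349218 + (57474 + 304266426)) = √(349218 + 304323900) = √304673118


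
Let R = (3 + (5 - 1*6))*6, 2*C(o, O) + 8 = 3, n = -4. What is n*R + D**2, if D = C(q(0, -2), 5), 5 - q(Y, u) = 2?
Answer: -167/4 ≈ -41.750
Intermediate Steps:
q(Y, u) = 3 (q(Y, u) = 5 - 1*2 = 5 - 2 = 3)
C(o, O) = -5/2 (C(o, O) = -4 + (1/2)*3 = -4 + 3/2 = -5/2)
D = -5/2 ≈ -2.5000
R = 12 (R = (3 + (5 - 6))*6 = (3 - 1)*6 = 2*6 = 12)
n*R + D**2 = -4*12 + (-5/2)**2 = -48 + 25/4 = -167/4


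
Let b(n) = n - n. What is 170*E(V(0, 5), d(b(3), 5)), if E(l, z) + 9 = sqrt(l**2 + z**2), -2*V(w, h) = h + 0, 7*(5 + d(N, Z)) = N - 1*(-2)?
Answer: -1530 + 85*sqrt(5581)/7 ≈ -622.85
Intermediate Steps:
b(n) = 0
d(N, Z) = -33/7 + N/7 (d(N, Z) = -5 + (N - 1*(-2))/7 = -5 + (N + 2)/7 = -5 + (2 + N)/7 = -5 + (2/7 + N/7) = -33/7 + N/7)
V(w, h) = -h/2 (V(w, h) = -(h + 0)/2 = -h/2)
E(l, z) = -9 + sqrt(l**2 + z**2)
170*E(V(0, 5), d(b(3), 5)) = 170*(-9 + sqrt((-1/2*5)**2 + (-33/7 + (1/7)*0)**2)) = 170*(-9 + sqrt((-5/2)**2 + (-33/7 + 0)**2)) = 170*(-9 + sqrt(25/4 + (-33/7)**2)) = 170*(-9 + sqrt(25/4 + 1089/49)) = 170*(-9 + sqrt(5581/196)) = 170*(-9 + sqrt(5581)/14) = -1530 + 85*sqrt(5581)/7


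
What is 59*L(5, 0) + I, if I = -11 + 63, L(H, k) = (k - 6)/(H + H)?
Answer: 83/5 ≈ 16.600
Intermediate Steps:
L(H, k) = (-6 + k)/(2*H) (L(H, k) = (-6 + k)/((2*H)) = (-6 + k)*(1/(2*H)) = (-6 + k)/(2*H))
I = 52
59*L(5, 0) + I = 59*((1/2)*(-6 + 0)/5) + 52 = 59*((1/2)*(1/5)*(-6)) + 52 = 59*(-3/5) + 52 = -177/5 + 52 = 83/5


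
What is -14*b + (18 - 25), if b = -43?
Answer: 595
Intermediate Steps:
-14*b + (18 - 25) = -14*(-43) + (18 - 25) = 602 - 7 = 595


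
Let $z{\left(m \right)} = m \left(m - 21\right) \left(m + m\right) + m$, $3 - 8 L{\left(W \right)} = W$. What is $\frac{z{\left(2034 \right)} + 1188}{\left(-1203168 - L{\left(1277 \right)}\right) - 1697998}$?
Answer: $- \frac{22208257704}{3868009} \approx -5741.5$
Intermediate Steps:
$L{\left(W \right)} = \frac{3}{8} - \frac{W}{8}$
$z{\left(m \right)} = m + 2 m^{2} \left(-21 + m\right)$ ($z{\left(m \right)} = m \left(-21 + m\right) 2 m + m = m 2 m \left(-21 + m\right) + m = 2 m^{2} \left(-21 + m\right) + m = m + 2 m^{2} \left(-21 + m\right)$)
$\frac{z{\left(2034 \right)} + 1188}{\left(-1203168 - L{\left(1277 \right)}\right) - 1697998} = \frac{2034 \left(1 - 85428 + 2 \cdot 2034^{2}\right) + 1188}{\left(-1203168 - \left(\frac{3}{8} - \frac{1277}{8}\right)\right) - 1697998} = \frac{2034 \left(1 - 85428 + 2 \cdot 4137156\right) + 1188}{\left(-1203168 - \left(\frac{3}{8} - \frac{1277}{8}\right)\right) - 1697998} = \frac{2034 \left(1 - 85428 + 8274312\right) + 1188}{\left(-1203168 - - \frac{637}{4}\right) - 1697998} = \frac{2034 \cdot 8188885 + 1188}{\left(-1203168 + \frac{637}{4}\right) - 1697998} = \frac{16656192090 + 1188}{- \frac{4812035}{4} - 1697998} = \frac{16656193278}{- \frac{11604027}{4}} = 16656193278 \left(- \frac{4}{11604027}\right) = - \frac{22208257704}{3868009}$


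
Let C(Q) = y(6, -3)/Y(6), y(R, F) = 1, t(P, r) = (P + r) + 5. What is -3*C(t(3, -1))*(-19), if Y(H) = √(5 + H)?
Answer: 57*√11/11 ≈ 17.186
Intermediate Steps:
t(P, r) = 5 + P + r
C(Q) = √11/11 (C(Q) = 1/√(5 + 6) = 1/√11 = 1*(√11/11) = √11/11)
-3*C(t(3, -1))*(-19) = -3*√11/11*(-19) = 57*√11/11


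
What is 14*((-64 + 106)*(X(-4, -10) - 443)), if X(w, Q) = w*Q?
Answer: -236964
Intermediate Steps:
X(w, Q) = Q*w
14*((-64 + 106)*(X(-4, -10) - 443)) = 14*((-64 + 106)*(-10*(-4) - 443)) = 14*(42*(40 - 443)) = 14*(42*(-403)) = 14*(-16926) = -236964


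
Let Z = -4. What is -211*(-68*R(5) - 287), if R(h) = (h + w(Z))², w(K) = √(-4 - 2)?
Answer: 333169 + 143480*I*√6 ≈ 3.3317e+5 + 3.5145e+5*I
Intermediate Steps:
w(K) = I*√6 (w(K) = √(-6) = I*√6)
R(h) = (h + I*√6)²
-211*(-68*R(5) - 287) = -211*(-68*(5 + I*√6)² - 287) = -211*(-287 - 68*(5 + I*√6)²) = 60557 + 14348*(5 + I*√6)²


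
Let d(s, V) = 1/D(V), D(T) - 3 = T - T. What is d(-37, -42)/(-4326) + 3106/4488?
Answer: 3358765/4853772 ≈ 0.69199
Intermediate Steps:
D(T) = 3 (D(T) = 3 + (T - T) = 3 + 0 = 3)
d(s, V) = 1/3
d(-37, -42)/(-4326) + 3106/4488 = (1/3)/(-4326) + 3106/4488 = (1/3)*(-1/4326) + 3106*(1/4488) = -1/12978 + 1553/2244 = 3358765/4853772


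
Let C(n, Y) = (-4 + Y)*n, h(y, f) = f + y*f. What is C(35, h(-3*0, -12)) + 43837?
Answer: 43277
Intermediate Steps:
h(y, f) = f + f*y
C(n, Y) = n*(-4 + Y)
C(35, h(-3*0, -12)) + 43837 = 35*(-4 - 12*(1 - 3*0)) + 43837 = 35*(-4 - 12*(1 + 0)) + 43837 = 35*(-4 - 12*1) + 43837 = 35*(-4 - 12) + 43837 = 35*(-16) + 43837 = -560 + 43837 = 43277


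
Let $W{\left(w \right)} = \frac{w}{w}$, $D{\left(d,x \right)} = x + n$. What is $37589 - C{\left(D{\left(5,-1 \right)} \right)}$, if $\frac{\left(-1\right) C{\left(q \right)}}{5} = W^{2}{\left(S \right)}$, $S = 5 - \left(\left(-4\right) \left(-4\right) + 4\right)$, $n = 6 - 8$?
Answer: $37594$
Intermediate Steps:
$n = -2$ ($n = 6 - 8 = -2$)
$S = -15$ ($S = 5 - \left(16 + 4\right) = 5 - 20 = -15$)
$D{\left(d,x \right)} = -2 + x$ ($D{\left(d,x \right)} = x - 2 = -2 + x$)
$W{\left(w \right)} = 1$
$C{\left(q \right)} = -5$ ($C{\left(q \right)} = - 5 \cdot 1^{2} = \left(-5\right) 1 = -5$)
$37589 - C{\left(D{\left(5,-1 \right)} \right)} = 37589 - -5 = 37589 + 5 = 37594$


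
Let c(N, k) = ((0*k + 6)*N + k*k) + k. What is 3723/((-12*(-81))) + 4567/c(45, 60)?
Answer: 1059473/212220 ≈ 4.9923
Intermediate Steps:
c(N, k) = k + k² + 6*N (c(N, k) = ((0 + 6)*N + k²) + k = (6*N + k²) + k = (k² + 6*N) + k = k + k² + 6*N)
3723/((-12*(-81))) + 4567/c(45, 60) = 3723/((-12*(-81))) + 4567/(60 + 60² + 6*45) = 3723/972 + 4567/(60 + 3600 + 270) = 3723*(1/972) + 4567/3930 = 1241/324 + 4567*(1/3930) = 1241/324 + 4567/3930 = 1059473/212220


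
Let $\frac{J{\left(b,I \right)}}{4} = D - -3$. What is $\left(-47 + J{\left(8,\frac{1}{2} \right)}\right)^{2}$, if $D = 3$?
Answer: $529$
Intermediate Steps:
$J{\left(b,I \right)} = 24$ ($J{\left(b,I \right)} = 4 \left(3 - -3\right) = 4 \left(3 + 3\right) = 4 \cdot 6 = 24$)
$\left(-47 + J{\left(8,\frac{1}{2} \right)}\right)^{2} = \left(-47 + 24\right)^{2} = \left(-23\right)^{2} = 529$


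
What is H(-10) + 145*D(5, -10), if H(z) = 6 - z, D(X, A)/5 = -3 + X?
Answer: 1466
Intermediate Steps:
D(X, A) = -15 + 5*X (D(X, A) = 5*(-3 + X) = -15 + 5*X)
H(-10) + 145*D(5, -10) = (6 - 1*(-10)) + 145*(-15 + 5*5) = (6 + 10) + 145*(-15 + 25) = 16 + 145*10 = 16 + 1450 = 1466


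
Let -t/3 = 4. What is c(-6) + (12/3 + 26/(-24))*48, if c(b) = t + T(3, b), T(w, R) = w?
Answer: 131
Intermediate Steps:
t = -12 (t = -3*4 = -12)
c(b) = -9 (c(b) = -12 + 3 = -9)
c(-6) + (12/3 + 26/(-24))*48 = -9 + (12/3 + 26/(-24))*48 = -9 + (12*(⅓) + 26*(-1/24))*48 = -9 + (4 - 13/12)*48 = -9 + (35/12)*48 = -9 + 140 = 131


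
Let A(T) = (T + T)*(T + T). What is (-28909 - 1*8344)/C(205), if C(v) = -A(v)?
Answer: 37253/168100 ≈ 0.22161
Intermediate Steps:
A(T) = 4*T² (A(T) = (2*T)*(2*T) = 4*T²)
C(v) = -4*v²
(-28909 - 1*8344)/C(205) = (-28909 - 1*8344)/((-4*205²)) = (-28909 - 8344)/((-4*42025)) = -37253/(-168100) = -37253*(-1/168100) = 37253/168100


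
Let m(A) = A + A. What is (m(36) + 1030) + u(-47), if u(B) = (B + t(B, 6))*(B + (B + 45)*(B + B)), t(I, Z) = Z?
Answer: -4679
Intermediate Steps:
u(B) = (6 + B)*(B + 2*B*(45 + B)) (u(B) = (B + 6)*(B + (B + 45)*(B + B)) = (6 + B)*(B + (45 + B)*(2*B)) = (6 + B)*(B + 2*B*(45 + B)))
m(A) = 2*A
(m(36) + 1030) + u(-47) = (2*36 + 1030) - 47*(546 + 2*(-47)**2 + 103*(-47)) = (72 + 1030) - 47*(546 + 2*2209 - 4841) = 1102 - 47*(546 + 4418 - 4841) = 1102 - 47*123 = 1102 - 5781 = -4679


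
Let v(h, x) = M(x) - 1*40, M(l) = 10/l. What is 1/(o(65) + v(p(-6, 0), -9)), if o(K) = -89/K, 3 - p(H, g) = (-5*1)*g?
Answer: -585/24851 ≈ -0.023540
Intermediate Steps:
p(H, g) = 3 + 5*g (p(H, g) = 3 - (-5*1)*g = 3 - (-5)*g = 3 + 5*g)
v(h, x) = -40 + 10/x (v(h, x) = 10/x - 1*40 = 10/x - 40 = -40 + 10/x)
1/(o(65) + v(p(-6, 0), -9)) = 1/(-89/65 + (-40 + 10/(-9))) = 1/(-89*1/65 + (-40 + 10*(-⅑))) = 1/(-89/65 + (-40 - 10/9)) = 1/(-89/65 - 370/9) = 1/(-24851/585) = -585/24851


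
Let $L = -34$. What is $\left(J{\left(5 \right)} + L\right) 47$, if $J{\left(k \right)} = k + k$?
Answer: $-1128$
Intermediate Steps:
$J{\left(k \right)} = 2 k$
$\left(J{\left(5 \right)} + L\right) 47 = \left(2 \cdot 5 - 34\right) 47 = \left(10 - 34\right) 47 = \left(-24\right) 47 = -1128$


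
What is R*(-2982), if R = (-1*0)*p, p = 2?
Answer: 0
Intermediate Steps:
R = 0 (R = -1*0*2 = 0*2 = 0)
R*(-2982) = 0*(-2982) = 0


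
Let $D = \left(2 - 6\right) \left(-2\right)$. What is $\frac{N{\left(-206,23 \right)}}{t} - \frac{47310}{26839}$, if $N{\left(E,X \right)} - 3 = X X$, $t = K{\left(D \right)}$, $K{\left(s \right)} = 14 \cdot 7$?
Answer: $\frac{688712}{187873} \approx 3.6658$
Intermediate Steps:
$D = 8$ ($D = \left(-4\right) \left(-2\right) = 8$)
$K{\left(s \right)} = 98$
$t = 98$
$N{\left(E,X \right)} = 3 + X^{2}$ ($N{\left(E,X \right)} = 3 + X X = 3 + X^{2}$)
$\frac{N{\left(-206,23 \right)}}{t} - \frac{47310}{26839} = \frac{3 + 23^{2}}{98} - \frac{47310}{26839} = \left(3 + 529\right) \frac{1}{98} - \frac{47310}{26839} = 532 \cdot \frac{1}{98} - \frac{47310}{26839} = \frac{38}{7} - \frac{47310}{26839} = \frac{688712}{187873}$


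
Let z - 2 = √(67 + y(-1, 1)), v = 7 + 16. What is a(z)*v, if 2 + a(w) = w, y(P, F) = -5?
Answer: 23*√62 ≈ 181.10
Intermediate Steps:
v = 23
z = 2 + √62 (z = 2 + √(67 - 5) = 2 + √62 ≈ 9.8740)
a(w) = -2 + w
a(z)*v = (-2 + (2 + √62))*23 = √62*23 = 23*√62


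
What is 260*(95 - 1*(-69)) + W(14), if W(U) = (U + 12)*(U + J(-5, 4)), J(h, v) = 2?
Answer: 43056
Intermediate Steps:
W(U) = (2 + U)*(12 + U) (W(U) = (U + 12)*(U + 2) = (12 + U)*(2 + U) = (2 + U)*(12 + U))
260*(95 - 1*(-69)) + W(14) = 260*(95 - 1*(-69)) + (24 + 14² + 14*14) = 260*(95 + 69) + (24 + 196 + 196) = 260*164 + 416 = 42640 + 416 = 43056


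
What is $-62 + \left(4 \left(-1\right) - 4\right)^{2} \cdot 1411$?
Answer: $90242$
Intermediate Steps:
$-62 + \left(4 \left(-1\right) - 4\right)^{2} \cdot 1411 = -62 + \left(-4 - 4\right)^{2} \cdot 1411 = -62 + \left(-8\right)^{2} \cdot 1411 = -62 + 64 \cdot 1411 = -62 + 90304 = 90242$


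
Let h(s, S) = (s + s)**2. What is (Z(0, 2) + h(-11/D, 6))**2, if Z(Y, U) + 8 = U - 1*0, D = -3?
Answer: 184900/81 ≈ 2282.7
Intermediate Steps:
Z(Y, U) = -8 + U (Z(Y, U) = -8 + (U - 1*0) = -8 + (U + 0) = -8 + U)
h(s, S) = 4*s**2 (h(s, S) = (2*s)**2 = 4*s**2)
(Z(0, 2) + h(-11/D, 6))**2 = ((-8 + 2) + 4*(-11/(-3))**2)**2 = (-6 + 4*(-11*(-1/3))**2)**2 = (-6 + 4*(11/3)**2)**2 = (-6 + 4*(121/9))**2 = (-6 + 484/9)**2 = (430/9)**2 = 184900/81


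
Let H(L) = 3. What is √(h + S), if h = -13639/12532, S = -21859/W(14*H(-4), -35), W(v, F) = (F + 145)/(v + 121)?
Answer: 3*I*√427467845149345/344630 ≈ 179.98*I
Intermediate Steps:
W(v, F) = (145 + F)/(121 + v)
S = -3563017/110 (S = -21859*(121 + 14*3)/(145 - 35) = -21859/(110/(121 + 42)) = -21859/(110/163) = -21859/((1/163)*110) = -21859/110/163 = -21859*163/110 = -3563017/110 ≈ -32391.)
h = -13639/12532 (h = -13639*1/12532 = -13639/12532 ≈ -1.0883)
√(h + S) = √(-13639/12532 - 3563017/110) = √(-22326614667/689260) = 3*I*√427467845149345/344630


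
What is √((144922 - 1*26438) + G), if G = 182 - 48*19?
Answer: √117754 ≈ 343.15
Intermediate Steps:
G = -730 (G = 182 - 912 = -730)
√((144922 - 1*26438) + G) = √((144922 - 1*26438) - 730) = √((144922 - 26438) - 730) = √(118484 - 730) = √117754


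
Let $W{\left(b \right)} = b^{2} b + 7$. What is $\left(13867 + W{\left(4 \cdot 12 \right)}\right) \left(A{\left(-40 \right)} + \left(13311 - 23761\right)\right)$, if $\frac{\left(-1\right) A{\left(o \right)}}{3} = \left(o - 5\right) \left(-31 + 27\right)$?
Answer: $-1367881340$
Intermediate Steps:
$W{\left(b \right)} = 7 + b^{3}$ ($W{\left(b \right)} = b^{3} + 7 = 7 + b^{3}$)
$A{\left(o \right)} = -60 + 12 o$ ($A{\left(o \right)} = - 3 \left(o - 5\right) \left(-31 + 27\right) = - 3 \left(-5 + o\right) \left(-4\right) = - 3 \left(20 - 4 o\right) = -60 + 12 o$)
$\left(13867 + W{\left(4 \cdot 12 \right)}\right) \left(A{\left(-40 \right)} + \left(13311 - 23761\right)\right) = \left(13867 + \left(7 + \left(4 \cdot 12\right)^{3}\right)\right) \left(\left(-60 + 12 \left(-40\right)\right) + \left(13311 - 23761\right)\right) = \left(13867 + \left(7 + 48^{3}\right)\right) \left(\left(-60 - 480\right) - 10450\right) = \left(13867 + \left(7 + 110592\right)\right) \left(-540 - 10450\right) = \left(13867 + 110599\right) \left(-10990\right) = 124466 \left(-10990\right) = -1367881340$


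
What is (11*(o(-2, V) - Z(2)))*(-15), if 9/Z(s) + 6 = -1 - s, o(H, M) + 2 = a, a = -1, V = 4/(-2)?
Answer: 330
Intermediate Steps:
V = -2 (V = 4*(-½) = -2)
o(H, M) = -3 (o(H, M) = -2 - 1 = -3)
Z(s) = 9/(-7 - s) (Z(s) = 9/(-6 + (-1 - s)) = 9/(-7 - s))
(11*(o(-2, V) - Z(2)))*(-15) = (11*(-3 - (-9)/(7 + 2)))*(-15) = (11*(-3 - (-9)/9))*(-15) = (11*(-3 - 1*(-1)))*(-15) = (11*(-3 + 1))*(-15) = (11*(-2))*(-15) = -22*(-15) = 330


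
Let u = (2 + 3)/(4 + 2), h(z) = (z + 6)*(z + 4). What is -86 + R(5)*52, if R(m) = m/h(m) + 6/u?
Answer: 144058/495 ≈ 291.03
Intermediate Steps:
h(z) = (4 + z)*(6 + z) (h(z) = (6 + z)*(4 + z) = (4 + z)*(6 + z))
u = 5/6 ≈ 0.83333
R(m) = 36/5 + m/(24 + m**2 + 10*m) (R(m) = m/(24 + m**2 + 10*m) + 6/(5/6) = m/(24 + m**2 + 10*m) + 6*(6/5) = m/(24 + m**2 + 10*m) + 36/5 = 36/5 + m/(24 + m**2 + 10*m))
-86 + R(5)*52 = -86 + ((864 + 36*5**2 + 365*5)/(5*(24 + 5**2 + 10*5)))*52 = -86 + ((864 + 36*25 + 1825)/(5*(24 + 25 + 50)))*52 = -86 + ((1/5)*(864 + 900 + 1825)/99)*52 = -86 + ((1/5)*(1/99)*3589)*52 = -86 + (3589/495)*52 = -86 + 186628/495 = 144058/495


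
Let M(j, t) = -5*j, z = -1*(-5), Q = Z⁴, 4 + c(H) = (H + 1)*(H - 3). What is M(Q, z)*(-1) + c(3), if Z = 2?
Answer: 76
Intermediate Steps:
c(H) = -4 + (1 + H)*(-3 + H) (c(H) = -4 + (H + 1)*(H - 3) = -4 + (1 + H)*(-3 + H))
Q = 16 (Q = 2⁴ = 16)
z = 5
M(Q, z)*(-1) + c(3) = -5*16*(-1) + (-7 + 3² - 2*3) = -80*(-1) + (-7 + 9 - 6) = 80 - 4 = 76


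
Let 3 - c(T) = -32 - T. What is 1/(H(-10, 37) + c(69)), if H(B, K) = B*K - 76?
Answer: -1/342 ≈ -0.0029240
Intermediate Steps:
c(T) = 35 + T (c(T) = 3 - (-32 - T) = 3 + (32 + T) = 35 + T)
H(B, K) = -76 + B*K
1/(H(-10, 37) + c(69)) = 1/((-76 - 10*37) + (35 + 69)) = 1/((-76 - 370) + 104) = 1/(-446 + 104) = 1/(-342) = -1/342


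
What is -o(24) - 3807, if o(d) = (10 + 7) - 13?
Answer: -3811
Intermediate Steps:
o(d) = 4 (o(d) = 17 - 13 = 4)
-o(24) - 3807 = -1*4 - 3807 = -4 - 3807 = -3811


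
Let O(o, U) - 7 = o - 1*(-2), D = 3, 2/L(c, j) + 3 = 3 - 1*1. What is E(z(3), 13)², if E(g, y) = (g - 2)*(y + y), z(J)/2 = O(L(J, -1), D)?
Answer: 97344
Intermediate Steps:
L(c, j) = -2 (L(c, j) = 2/(-3 + (3 - 1*1)) = 2/(-3 + (3 - 1)) = 2/(-3 + 2) = 2/(-1) = 2*(-1) = -2)
O(o, U) = 9 + o (O(o, U) = 7 + (o - 1*(-2)) = 7 + (o + 2) = 7 + (2 + o) = 9 + o)
z(J) = 14 (z(J) = 2*(9 - 2) = 2*7 = 14)
E(g, y) = 2*y*(-2 + g) (E(g, y) = (-2 + g)*(2*y) = 2*y*(-2 + g))
E(z(3), 13)² = (2*13*(-2 + 14))² = (2*13*12)² = 312² = 97344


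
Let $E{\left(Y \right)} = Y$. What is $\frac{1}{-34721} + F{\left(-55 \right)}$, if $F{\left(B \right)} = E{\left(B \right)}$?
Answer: $- \frac{1909656}{34721} \approx -55.0$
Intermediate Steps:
$F{\left(B \right)} = B$
$\frac{1}{-34721} + F{\left(-55 \right)} = \frac{1}{-34721} - 55 = - \frac{1}{34721} - 55 = - \frac{1909656}{34721}$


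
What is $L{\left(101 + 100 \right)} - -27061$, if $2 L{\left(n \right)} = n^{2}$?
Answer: $\frac{94523}{2} \approx 47262.0$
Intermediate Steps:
$L{\left(n \right)} = \frac{n^{2}}{2}$
$L{\left(101 + 100 \right)} - -27061 = \frac{\left(101 + 100\right)^{2}}{2} - -27061 = \frac{201^{2}}{2} + 27061 = \frac{1}{2} \cdot 40401 + 27061 = \frac{40401}{2} + 27061 = \frac{94523}{2}$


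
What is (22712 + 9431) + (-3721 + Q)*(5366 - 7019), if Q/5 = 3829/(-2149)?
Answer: 1902688447/307 ≈ 6.1977e+6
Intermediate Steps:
Q = -2735/307 (Q = 5*(3829/(-2149)) = 5*(3829*(-1/2149)) = 5*(-547/307) = -2735/307 ≈ -8.9088)
(22712 + 9431) + (-3721 + Q)*(5366 - 7019) = (22712 + 9431) + (-3721 - 2735/307)*(5366 - 7019) = 32143 - 1145082/307*(-1653) = 32143 + 1892820546/307 = 1902688447/307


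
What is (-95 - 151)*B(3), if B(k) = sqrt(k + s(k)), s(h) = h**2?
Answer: -492*sqrt(3) ≈ -852.17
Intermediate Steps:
B(k) = sqrt(k + k**2)
(-95 - 151)*B(3) = (-95 - 151)*sqrt(3*(1 + 3)) = -246*2*sqrt(3) = -492*sqrt(3)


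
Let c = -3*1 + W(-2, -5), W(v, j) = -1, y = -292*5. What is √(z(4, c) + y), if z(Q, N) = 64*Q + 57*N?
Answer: 2*I*√358 ≈ 37.842*I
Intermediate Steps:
y = -1460
c = -4 (c = -3*1 - 1 = -3 - 1 = -4)
z(Q, N) = 57*N + 64*Q
√(z(4, c) + y) = √((57*(-4) + 64*4) - 1460) = √((-228 + 256) - 1460) = √(28 - 1460) = √(-1432) = 2*I*√358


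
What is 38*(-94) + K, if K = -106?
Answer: -3678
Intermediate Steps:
38*(-94) + K = 38*(-94) - 106 = -3572 - 106 = -3678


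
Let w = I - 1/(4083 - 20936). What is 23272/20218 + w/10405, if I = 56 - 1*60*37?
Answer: 1671762062621/1772668395685 ≈ 0.94308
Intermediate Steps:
I = -2164 (I = 56 - 60*37 = 56 - 2220 = -2164)
w = -36469891/16853 (w = -2164 - 1/(4083 - 20936) = -2164 - 1/(-16853) = -2164 - 1*(-1/16853) = -2164 + 1/16853 = -36469891/16853 ≈ -2164.0)
23272/20218 + w/10405 = 23272/20218 - 36469891/16853/10405 = 23272*(1/20218) - 36469891/16853*1/10405 = 11636/10109 - 36469891/175355465 = 1671762062621/1772668395685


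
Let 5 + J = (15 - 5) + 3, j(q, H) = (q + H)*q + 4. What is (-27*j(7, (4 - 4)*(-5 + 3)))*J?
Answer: -11448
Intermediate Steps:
j(q, H) = 4 + q*(H + q) (j(q, H) = (H + q)*q + 4 = q*(H + q) + 4 = 4 + q*(H + q))
J = 8 (J = -5 + ((15 - 5) + 3) = -5 + (10 + 3) = -5 + 13 = 8)
(-27*j(7, (4 - 4)*(-5 + 3)))*J = -27*(4 + 7² + ((4 - 4)*(-5 + 3))*7)*8 = -27*(4 + 49 + (0*(-2))*7)*8 = -27*(4 + 49 + 0*7)*8 = -27*(4 + 49 + 0)*8 = -27*53*8 = -1431*8 = -11448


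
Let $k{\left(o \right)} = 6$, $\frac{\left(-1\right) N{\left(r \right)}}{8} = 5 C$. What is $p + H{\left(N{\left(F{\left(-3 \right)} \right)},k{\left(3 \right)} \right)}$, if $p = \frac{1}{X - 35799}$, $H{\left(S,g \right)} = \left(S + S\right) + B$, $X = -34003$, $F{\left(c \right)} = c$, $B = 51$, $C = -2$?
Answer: $\frac{14728221}{69802} \approx 211.0$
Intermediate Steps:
$N{\left(r \right)} = 80$ ($N{\left(r \right)} = - 8 \cdot 5 \left(-2\right) = \left(-8\right) \left(-10\right) = 80$)
$H{\left(S,g \right)} = 51 + 2 S$ ($H{\left(S,g \right)} = \left(S + S\right) + 51 = 2 S + 51 = 51 + 2 S$)
$p = - \frac{1}{69802}$ ($p = \frac{1}{-34003 - 35799} = \frac{1}{-69802} = - \frac{1}{69802} \approx -1.4326 \cdot 10^{-5}$)
$p + H{\left(N{\left(F{\left(-3 \right)} \right)},k{\left(3 \right)} \right)} = - \frac{1}{69802} + \left(51 + 2 \cdot 80\right) = - \frac{1}{69802} + \left(51 + 160\right) = - \frac{1}{69802} + 211 = \frac{14728221}{69802}$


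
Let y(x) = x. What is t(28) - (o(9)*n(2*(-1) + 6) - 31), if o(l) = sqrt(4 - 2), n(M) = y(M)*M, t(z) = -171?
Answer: -140 - 16*sqrt(2) ≈ -162.63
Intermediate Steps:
n(M) = M**2 (n(M) = M*M = M**2)
o(l) = sqrt(2)
t(28) - (o(9)*n(2*(-1) + 6) - 31) = -171 - (sqrt(2)*(2*(-1) + 6)**2 - 31) = -171 - (sqrt(2)*(-2 + 6)**2 - 31) = -171 - (sqrt(2)*4**2 - 31) = -171 - (sqrt(2)*16 - 31) = -171 - (16*sqrt(2) - 31) = -171 - (-31 + 16*sqrt(2)) = -171 + (31 - 16*sqrt(2)) = -140 - 16*sqrt(2)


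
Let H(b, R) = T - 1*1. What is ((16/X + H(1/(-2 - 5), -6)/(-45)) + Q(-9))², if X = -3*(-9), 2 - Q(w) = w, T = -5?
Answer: 2505889/18225 ≈ 137.50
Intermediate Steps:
H(b, R) = -6 (H(b, R) = -5 - 1*1 = -5 - 1 = -6)
Q(w) = 2 - w
X = 27
((16/X + H(1/(-2 - 5), -6)/(-45)) + Q(-9))² = ((16/27 - 6/(-45)) + (2 - 1*(-9)))² = ((16*(1/27) - 6*(-1/45)) + (2 + 9))² = ((16/27 + 2/15) + 11)² = (98/135 + 11)² = (1583/135)² = 2505889/18225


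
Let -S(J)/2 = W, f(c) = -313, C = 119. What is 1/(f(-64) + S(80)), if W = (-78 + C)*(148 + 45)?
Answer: -1/16139 ≈ -6.1962e-5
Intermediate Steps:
W = 7913 (W = (-78 + 119)*(148 + 45) = 41*193 = 7913)
S(J) = -15826 (S(J) = -2*7913 = -15826)
1/(f(-64) + S(80)) = 1/(-313 - 15826) = 1/(-16139) = -1/16139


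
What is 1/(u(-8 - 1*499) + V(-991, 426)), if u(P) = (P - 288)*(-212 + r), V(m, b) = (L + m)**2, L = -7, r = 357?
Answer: 1/880729 ≈ 1.1354e-6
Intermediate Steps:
V(m, b) = (-7 + m)**2
u(P) = -41760 + 145*P (u(P) = (P - 288)*(-212 + 357) = (-288 + P)*145 = -41760 + 145*P)
1/(u(-8 - 1*499) + V(-991, 426)) = 1/((-41760 + 145*(-8 - 1*499)) + (-7 - 991)**2) = 1/((-41760 + 145*(-8 - 499)) + (-998)**2) = 1/((-41760 + 145*(-507)) + 996004) = 1/((-41760 - 73515) + 996004) = 1/(-115275 + 996004) = 1/880729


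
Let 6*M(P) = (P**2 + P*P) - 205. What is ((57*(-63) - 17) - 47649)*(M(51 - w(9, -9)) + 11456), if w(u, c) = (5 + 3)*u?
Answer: -3557902141/6 ≈ -5.9298e+8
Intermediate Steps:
w(u, c) = 8*u
M(P) = -205/6 + P**2/3 (M(P) = ((P**2 + P*P) - 205)/6 = ((P**2 + P**2) - 205)/6 = (2*P**2 - 205)/6 = (-205 + 2*P**2)/6 = -205/6 + P**2/3)
((57*(-63) - 17) - 47649)*(M(51 - w(9, -9)) + 11456) = ((57*(-63) - 17) - 47649)*((-205/6 + (51 - 8*9)**2/3) + 11456) = ((-3591 - 17) - 47649)*((-205/6 + (51 - 1*72)**2/3) + 11456) = (-3608 - 47649)*((-205/6 + (51 - 72)**2/3) + 11456) = -51257*((-205/6 + (1/3)*(-21)**2) + 11456) = -51257*((-205/6 + (1/3)*441) + 11456) = -51257*((-205/6 + 147) + 11456) = -51257*(677/6 + 11456) = -51257*69413/6 = -3557902141/6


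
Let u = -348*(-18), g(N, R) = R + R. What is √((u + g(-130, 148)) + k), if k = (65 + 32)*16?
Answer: 52*√3 ≈ 90.067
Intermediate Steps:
g(N, R) = 2*R
u = 6264
k = 1552 (k = 97*16 = 1552)
√((u + g(-130, 148)) + k) = √((6264 + 2*148) + 1552) = √((6264 + 296) + 1552) = √(6560 + 1552) = √8112 = 52*√3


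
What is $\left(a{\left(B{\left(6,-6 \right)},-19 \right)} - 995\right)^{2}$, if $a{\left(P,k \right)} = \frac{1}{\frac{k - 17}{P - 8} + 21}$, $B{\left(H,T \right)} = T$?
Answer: $\frac{26951132224}{27225} \approx 9.8994 \cdot 10^{5}$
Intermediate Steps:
$a{\left(P,k \right)} = \frac{1}{21 + \frac{-17 + k}{-8 + P}}$ ($a{\left(P,k \right)} = \frac{1}{\frac{-17 + k}{-8 + P} + 21} = \frac{1}{21 + \frac{-17 + k}{-8 + P}}$)
$\left(a{\left(B{\left(6,-6 \right)},-19 \right)} - 995\right)^{2} = \left(\frac{-8 - 6}{-185 - 19 + 21 \left(-6\right)} - 995\right)^{2} = \left(\frac{1}{-185 - 19 - 126} \left(-14\right) - 995\right)^{2} = \left(\frac{1}{-330} \left(-14\right) - 995\right)^{2} = \left(\left(- \frac{1}{330}\right) \left(-14\right) - 995\right)^{2} = \left(\frac{7}{165} - 995\right)^{2} = \left(- \frac{164168}{165}\right)^{2} = \frac{26951132224}{27225}$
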